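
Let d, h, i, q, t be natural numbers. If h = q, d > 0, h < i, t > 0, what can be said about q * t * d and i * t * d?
q * t * d < i * t * d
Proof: From h = q and h < i, q < i. Since t > 0, q * t < i * t. Since d > 0, q * t * d < i * t * d.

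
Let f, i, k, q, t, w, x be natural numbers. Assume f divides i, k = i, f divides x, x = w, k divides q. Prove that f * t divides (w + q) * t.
From x = w and f divides x, f divides w. k = i and k divides q, hence i divides q. Since f divides i, f divides q. Because f divides w, f divides w + q. Then f * t divides (w + q) * t.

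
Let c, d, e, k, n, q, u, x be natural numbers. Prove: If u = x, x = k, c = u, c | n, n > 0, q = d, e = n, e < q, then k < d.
Because u = x and x = k, u = k. c | n and n > 0, thus c ≤ n. Since c = u, u ≤ n. Since u = k, k ≤ n. From e = n and e < q, n < q. Because q = d, n < d. k ≤ n, so k < d.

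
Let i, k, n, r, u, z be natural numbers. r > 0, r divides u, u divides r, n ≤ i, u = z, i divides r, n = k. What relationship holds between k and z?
k ≤ z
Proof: r divides u and u divides r, so r = u. u = z, so r = z. i divides r and r > 0, hence i ≤ r. Since n ≤ i, n ≤ r. n = k, so k ≤ r. r = z, so k ≤ z.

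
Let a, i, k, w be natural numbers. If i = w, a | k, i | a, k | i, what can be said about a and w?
a = w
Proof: a | k and k | i, therefore a | i. Since i | a, a = i. i = w, so a = w.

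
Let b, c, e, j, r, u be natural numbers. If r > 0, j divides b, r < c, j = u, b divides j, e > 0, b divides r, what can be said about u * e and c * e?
u * e < c * e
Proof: Since b divides j and j divides b, b = j. Since j = u, b = u. Since b divides r, u divides r. r > 0, so u ≤ r. Since r < c, u < c. Combined with e > 0, by multiplying by a positive, u * e < c * e.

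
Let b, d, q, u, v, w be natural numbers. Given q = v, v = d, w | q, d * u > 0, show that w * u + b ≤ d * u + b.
q = v and v = d, so q = d. Since w | q, w | d. Then w * u | d * u. Since d * u > 0, w * u ≤ d * u. Then w * u + b ≤ d * u + b.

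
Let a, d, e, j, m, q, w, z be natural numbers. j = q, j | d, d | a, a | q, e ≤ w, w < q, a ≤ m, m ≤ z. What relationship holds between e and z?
e < z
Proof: j | d and d | a, so j | a. j = q, so q | a. a | q, so q = a. From e ≤ w and w < q, e < q. From q = a, e < a. a ≤ m and m ≤ z, so a ≤ z. e < a, so e < z.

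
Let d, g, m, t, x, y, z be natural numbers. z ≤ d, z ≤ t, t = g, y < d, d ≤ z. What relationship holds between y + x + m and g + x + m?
y + x + m < g + x + m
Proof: From z ≤ d and d ≤ z, z = d. z ≤ t, so d ≤ t. t = g, so d ≤ g. Since y < d, y < g. Then y + x < g + x. Then y + x + m < g + x + m.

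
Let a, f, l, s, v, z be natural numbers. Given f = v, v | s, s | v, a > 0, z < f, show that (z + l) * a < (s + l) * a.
v | s and s | v, thus v = s. Since f = v, f = s. z < f, so z < s. Then z + l < s + l. Since a > 0, (z + l) * a < (s + l) * a.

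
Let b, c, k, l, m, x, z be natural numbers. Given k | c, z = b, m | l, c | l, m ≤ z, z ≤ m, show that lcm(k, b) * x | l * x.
k | c and c | l, hence k | l. From m ≤ z and z ≤ m, m = z. Since z = b, m = b. Since m | l, b | l. Since k | l, lcm(k, b) | l. Then lcm(k, b) * x | l * x.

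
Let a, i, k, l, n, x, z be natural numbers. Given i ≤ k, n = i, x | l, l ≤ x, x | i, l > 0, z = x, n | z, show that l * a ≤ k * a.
From n = i and n | z, i | z. Since z = x, i | x. Since x | i, i = x. x | l and l > 0, hence x ≤ l. l ≤ x, so x = l. i = x, so i = l. Since i ≤ k, l ≤ k. Then l * a ≤ k * a.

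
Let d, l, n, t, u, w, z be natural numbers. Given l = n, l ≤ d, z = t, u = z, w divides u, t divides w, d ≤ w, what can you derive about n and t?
n ≤ t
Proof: l = n and l ≤ d, hence n ≤ d. Because u = z and w divides u, w divides z. Since z = t, w divides t. From t divides w, w = t. d ≤ w, so d ≤ t. From n ≤ d, n ≤ t.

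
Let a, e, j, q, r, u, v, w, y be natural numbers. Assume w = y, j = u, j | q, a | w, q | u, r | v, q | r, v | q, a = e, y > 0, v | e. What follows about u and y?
u ≤ y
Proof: q | r and r | v, hence q | v. v | q, so v = q. j = u and j | q, hence u | q. q | u, so q = u. Since v = q, v = u. From w = y and a | w, a | y. a = e, so e | y. v | e, so v | y. From y > 0, v ≤ y. v = u, so u ≤ y.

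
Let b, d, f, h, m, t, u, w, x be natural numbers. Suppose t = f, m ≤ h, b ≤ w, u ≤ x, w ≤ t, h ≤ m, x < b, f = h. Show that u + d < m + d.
Since h ≤ m and m ≤ h, h = m. Because t = f and f = h, t = h. Since b ≤ w and w ≤ t, b ≤ t. Since x < b, x < t. Since t = h, x < h. Since h = m, x < m. u ≤ x, so u < m. Then u + d < m + d.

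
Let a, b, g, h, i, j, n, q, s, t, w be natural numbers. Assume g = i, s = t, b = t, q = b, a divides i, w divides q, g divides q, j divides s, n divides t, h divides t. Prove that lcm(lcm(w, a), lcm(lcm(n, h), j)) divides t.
From q = b and b = t, q = t. Because g = i and g divides q, i divides q. Since a divides i, a divides q. Since w divides q, lcm(w, a) divides q. q = t, so lcm(w, a) divides t. Since n divides t and h divides t, lcm(n, h) divides t. s = t and j divides s, therefore j divides t. Because lcm(n, h) divides t, lcm(lcm(n, h), j) divides t. Since lcm(w, a) divides t, lcm(lcm(w, a), lcm(lcm(n, h), j)) divides t.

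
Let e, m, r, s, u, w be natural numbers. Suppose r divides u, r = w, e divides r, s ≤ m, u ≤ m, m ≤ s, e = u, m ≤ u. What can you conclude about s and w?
s = w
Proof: s ≤ m and m ≤ s, hence s = m. m ≤ u and u ≤ m, so m = u. From s = m, s = u. Since e = u and e divides r, u divides r. r divides u, so u = r. s = u, so s = r. r = w, so s = w.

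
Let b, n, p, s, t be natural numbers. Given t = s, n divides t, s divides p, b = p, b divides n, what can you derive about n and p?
n = p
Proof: t = s and n divides t, thus n divides s. s divides p, so n divides p. b = p and b divides n, so p divides n. Since n divides p, n = p.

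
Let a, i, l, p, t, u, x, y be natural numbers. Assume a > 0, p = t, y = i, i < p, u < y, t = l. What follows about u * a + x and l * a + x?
u * a + x < l * a + x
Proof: y = i and u < y, so u < i. p = t and i < p, thus i < t. Since u < i, u < t. Since t = l, u < l. Since a > 0, u * a < l * a. Then u * a + x < l * a + x.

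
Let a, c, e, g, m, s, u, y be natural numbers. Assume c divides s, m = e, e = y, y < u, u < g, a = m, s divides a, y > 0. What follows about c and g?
c < g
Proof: m = e and e = y, so m = y. Since c divides s and s divides a, c divides a. Because a = m, c divides m. Since m = y, c divides y. Since y > 0, c ≤ y. y < u and u < g, hence y < g. From c ≤ y, c < g.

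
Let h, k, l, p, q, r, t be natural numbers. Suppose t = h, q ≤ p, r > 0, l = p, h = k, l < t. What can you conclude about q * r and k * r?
q * r < k * r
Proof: t = h and h = k, hence t = k. l = p and l < t, therefore p < t. Because t = k, p < k. q ≤ p, so q < k. Since r > 0, q * r < k * r.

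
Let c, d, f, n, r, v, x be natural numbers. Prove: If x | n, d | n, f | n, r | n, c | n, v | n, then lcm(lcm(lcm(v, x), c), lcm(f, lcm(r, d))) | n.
v | n and x | n, so lcm(v, x) | n. Because c | n, lcm(lcm(v, x), c) | n. From r | n and d | n, lcm(r, d) | n. From f | n, lcm(f, lcm(r, d)) | n. lcm(lcm(v, x), c) | n, so lcm(lcm(lcm(v, x), c), lcm(f, lcm(r, d))) | n.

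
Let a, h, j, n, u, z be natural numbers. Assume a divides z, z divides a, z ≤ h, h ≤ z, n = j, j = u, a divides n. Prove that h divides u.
From a divides z and z divides a, a = z. z ≤ h and h ≤ z, so z = h. Since a = z, a = h. n = j and j = u, thus n = u. Since a divides n, a divides u. a = h, so h divides u.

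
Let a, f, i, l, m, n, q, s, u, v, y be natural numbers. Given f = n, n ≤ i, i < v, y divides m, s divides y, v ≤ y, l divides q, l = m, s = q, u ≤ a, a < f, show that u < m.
l = m and l divides q, hence m divides q. s = q and s divides y, so q divides y. Since m divides q, m divides y. y divides m, so y = m. f = n and a < f, therefore a < n. u ≤ a, so u < n. Since n ≤ i and i < v, n < v. u < n, so u < v. v ≤ y, so u < y. Since y = m, u < m.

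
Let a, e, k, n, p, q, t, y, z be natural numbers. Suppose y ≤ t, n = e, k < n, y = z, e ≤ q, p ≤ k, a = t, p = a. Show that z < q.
y = z and y ≤ t, hence z ≤ t. p = a and a = t, so p = t. n = e and k < n, hence k < e. Since p ≤ k, p < e. p = t, so t < e. e ≤ q, so t < q. z ≤ t, so z < q.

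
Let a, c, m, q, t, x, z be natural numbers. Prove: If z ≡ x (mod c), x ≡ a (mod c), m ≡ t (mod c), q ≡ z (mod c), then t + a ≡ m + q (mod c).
q ≡ z (mod c) and z ≡ x (mod c), therefore q ≡ x (mod c). From x ≡ a (mod c), q ≡ a (mod c). m ≡ t (mod c), so m + q ≡ t + a (mod c). Then t + a ≡ m + q (mod c).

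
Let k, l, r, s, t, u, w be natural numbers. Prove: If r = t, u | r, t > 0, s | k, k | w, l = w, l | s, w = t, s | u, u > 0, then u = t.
r = t and u | r, hence u | t. Since t > 0, u ≤ t. s | k and k | w, hence s | w. l = w and l | s, thus w | s. Since s | w, s = w. Since w = t, s = t. Since s | u, t | u. Since u > 0, t ≤ u. Because u ≤ t, u = t.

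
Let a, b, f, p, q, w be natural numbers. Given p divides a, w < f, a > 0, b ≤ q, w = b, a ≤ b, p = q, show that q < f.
p divides a and a > 0, thus p ≤ a. Since p = q, q ≤ a. Since a ≤ b, q ≤ b. b ≤ q, so b = q. Since w = b, w = q. Since w < f, q < f.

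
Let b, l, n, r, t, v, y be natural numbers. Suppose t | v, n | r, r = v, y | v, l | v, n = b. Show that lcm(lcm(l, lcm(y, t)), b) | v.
y | v and t | v, therefore lcm(y, t) | v. l | v, so lcm(l, lcm(y, t)) | v. r = v and n | r, hence n | v. n = b, so b | v. Since lcm(l, lcm(y, t)) | v, lcm(lcm(l, lcm(y, t)), b) | v.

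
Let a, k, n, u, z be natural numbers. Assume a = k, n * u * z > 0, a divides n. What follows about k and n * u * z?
k ≤ n * u * z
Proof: Since a = k and a divides n, k divides n. Then k divides n * u. Then k divides n * u * z. Because n * u * z > 0, k ≤ n * u * z.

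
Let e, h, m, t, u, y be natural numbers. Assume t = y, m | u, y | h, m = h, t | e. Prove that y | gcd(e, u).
t = y and t | e, hence y | e. m = h and m | u, hence h | u. Since y | h, y | u. Since y | e, y | gcd(e, u).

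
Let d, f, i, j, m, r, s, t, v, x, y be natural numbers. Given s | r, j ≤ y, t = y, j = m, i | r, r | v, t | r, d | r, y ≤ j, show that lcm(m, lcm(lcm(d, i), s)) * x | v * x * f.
From y ≤ j and j ≤ y, y = j. Since j = m, y = m. Since t = y and t | r, y | r. y = m, so m | r. d | r and i | r, thus lcm(d, i) | r. s | r, so lcm(lcm(d, i), s) | r. Since m | r, lcm(m, lcm(lcm(d, i), s)) | r. Since r | v, lcm(m, lcm(lcm(d, i), s)) | v. Then lcm(m, lcm(lcm(d, i), s)) * x | v * x. Then lcm(m, lcm(lcm(d, i), s)) * x | v * x * f.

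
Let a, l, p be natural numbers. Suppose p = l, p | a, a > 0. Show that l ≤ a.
p = l and p | a, thus l | a. Since a > 0, l ≤ a.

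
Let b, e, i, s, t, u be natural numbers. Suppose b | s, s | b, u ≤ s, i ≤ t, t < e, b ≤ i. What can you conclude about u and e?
u < e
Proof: b | s and s | b, therefore b = s. b ≤ i and i ≤ t, therefore b ≤ t. t < e, so b < e. Because b = s, s < e. u ≤ s, so u < e.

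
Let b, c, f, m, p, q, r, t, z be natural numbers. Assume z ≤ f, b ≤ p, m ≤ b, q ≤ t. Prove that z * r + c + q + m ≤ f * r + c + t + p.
Since z ≤ f, z * r ≤ f * r. Then z * r + c ≤ f * r + c. Because q ≤ t, z * r + c + q ≤ f * r + c + t. From m ≤ b and b ≤ p, m ≤ p. From z * r + c + q ≤ f * r + c + t, z * r + c + q + m ≤ f * r + c + t + p.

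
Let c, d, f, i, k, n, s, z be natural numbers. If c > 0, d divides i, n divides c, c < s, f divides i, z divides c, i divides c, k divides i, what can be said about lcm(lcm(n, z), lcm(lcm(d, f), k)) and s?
lcm(lcm(n, z), lcm(lcm(d, f), k)) < s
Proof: Because n divides c and z divides c, lcm(n, z) divides c. d divides i and f divides i, so lcm(d, f) divides i. k divides i, so lcm(lcm(d, f), k) divides i. Since i divides c, lcm(lcm(d, f), k) divides c. Since lcm(n, z) divides c, lcm(lcm(n, z), lcm(lcm(d, f), k)) divides c. Since c > 0, lcm(lcm(n, z), lcm(lcm(d, f), k)) ≤ c. Since c < s, lcm(lcm(n, z), lcm(lcm(d, f), k)) < s.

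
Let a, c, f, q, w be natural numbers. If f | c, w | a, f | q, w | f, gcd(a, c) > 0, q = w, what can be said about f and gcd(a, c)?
f ≤ gcd(a, c)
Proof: From q = w and f | q, f | w. Since w | f, w = f. w | a, so f | a. Since f | c, f | gcd(a, c). gcd(a, c) > 0, so f ≤ gcd(a, c).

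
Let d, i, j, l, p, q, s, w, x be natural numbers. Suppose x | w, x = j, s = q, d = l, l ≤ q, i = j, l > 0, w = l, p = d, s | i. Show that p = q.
p = d and d = l, thus p = l. i = j and s | i, thus s | j. w = l and x | w, hence x | l. Since x = j, j | l. s | j, so s | l. s = q, so q | l. Since l > 0, q ≤ l. Because l ≤ q, l = q. Because p = l, p = q.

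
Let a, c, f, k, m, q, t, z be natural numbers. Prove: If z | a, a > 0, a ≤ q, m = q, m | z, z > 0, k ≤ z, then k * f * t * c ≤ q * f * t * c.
z | a and a > 0, thus z ≤ a. a ≤ q, so z ≤ q. Because m = q and m | z, q | z. z > 0, so q ≤ z. z ≤ q, so z = q. k ≤ z, so k ≤ q. Then k * f ≤ q * f. Then k * f * t ≤ q * f * t. Then k * f * t * c ≤ q * f * t * c.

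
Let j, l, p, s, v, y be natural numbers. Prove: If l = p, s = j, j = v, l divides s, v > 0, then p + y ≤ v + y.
Since s = j and j = v, s = v. Because l divides s, l divides v. Since l = p, p divides v. Since v > 0, p ≤ v. Then p + y ≤ v + y.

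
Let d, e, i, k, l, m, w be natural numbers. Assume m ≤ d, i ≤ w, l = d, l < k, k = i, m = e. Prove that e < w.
m = e and m ≤ d, hence e ≤ d. l = d and l < k, so d < k. From k = i, d < i. Since i ≤ w, d < w. Since e ≤ d, e < w.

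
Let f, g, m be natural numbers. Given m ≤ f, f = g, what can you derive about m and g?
m ≤ g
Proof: Because f = g and m ≤ f, by substitution, m ≤ g.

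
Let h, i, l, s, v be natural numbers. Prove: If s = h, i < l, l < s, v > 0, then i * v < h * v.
i < l and l < s, therefore i < s. Since s = h, i < h. v > 0, so i * v < h * v.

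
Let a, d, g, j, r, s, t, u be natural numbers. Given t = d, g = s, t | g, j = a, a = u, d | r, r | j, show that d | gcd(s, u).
From g = s and t | g, t | s. t = d, so d | s. j = a and a = u, hence j = u. Since d | r and r | j, d | j. j = u, so d | u. Since d | s, d | gcd(s, u).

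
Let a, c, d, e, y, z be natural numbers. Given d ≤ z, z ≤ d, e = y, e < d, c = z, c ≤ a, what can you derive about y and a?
y < a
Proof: d ≤ z and z ≤ d, therefore d = z. e = y and e < d, therefore y < d. Since d = z, y < z. From c = z and c ≤ a, z ≤ a. Since y < z, y < a.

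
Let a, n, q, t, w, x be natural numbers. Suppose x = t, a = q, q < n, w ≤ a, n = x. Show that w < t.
From n = x and x = t, n = t. From a = q and w ≤ a, w ≤ q. Since q < n, w < n. n = t, so w < t.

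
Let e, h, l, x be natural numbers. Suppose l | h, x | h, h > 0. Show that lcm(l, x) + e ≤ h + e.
Because l | h and x | h, lcm(l, x) | h. From h > 0, lcm(l, x) ≤ h. Then lcm(l, x) + e ≤ h + e.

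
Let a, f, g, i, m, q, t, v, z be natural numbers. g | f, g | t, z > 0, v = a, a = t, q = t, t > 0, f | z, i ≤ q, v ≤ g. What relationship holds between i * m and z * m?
i * m ≤ z * m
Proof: v = a and a = t, hence v = t. v ≤ g, so t ≤ g. Because g | t and t > 0, g ≤ t. From t ≤ g, t = g. Since q = t and i ≤ q, i ≤ t. t = g, so i ≤ g. g | f and f | z, therefore g | z. z > 0, so g ≤ z. Because i ≤ g, i ≤ z. Then i * m ≤ z * m.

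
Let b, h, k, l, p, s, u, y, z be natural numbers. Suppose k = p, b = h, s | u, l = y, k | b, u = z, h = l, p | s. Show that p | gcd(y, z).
b = h and h = l, so b = l. From l = y, b = y. k = p and k | b, thus p | b. Since b = y, p | y. p | s and s | u, therefore p | u. u = z, so p | z. Since p | y, p | gcd(y, z).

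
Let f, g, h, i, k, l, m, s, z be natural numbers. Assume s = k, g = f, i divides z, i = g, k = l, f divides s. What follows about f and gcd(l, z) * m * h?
f divides gcd(l, z) * m * h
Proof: Since s = k and f divides s, f divides k. Since k = l, f divides l. From i = g and g = f, i = f. Because i divides z, f divides z. Because f divides l, f divides gcd(l, z). Then f divides gcd(l, z) * m. Then f divides gcd(l, z) * m * h.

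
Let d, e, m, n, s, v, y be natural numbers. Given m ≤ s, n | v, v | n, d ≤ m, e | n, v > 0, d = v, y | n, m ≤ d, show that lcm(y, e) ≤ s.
n | v and v | n, thus n = v. y | n and e | n, hence lcm(y, e) | n. Since n = v, lcm(y, e) | v. Because v > 0, lcm(y, e) ≤ v. Because m ≤ d and d ≤ m, m = d. Since d = v, m = v. Since m ≤ s, v ≤ s. From lcm(y, e) ≤ v, lcm(y, e) ≤ s.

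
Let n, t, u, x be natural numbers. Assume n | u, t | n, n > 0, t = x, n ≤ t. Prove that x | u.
Since t | n and n > 0, t ≤ n. Since n ≤ t, n = t. Since t = x, n = x. Since n | u, x | u.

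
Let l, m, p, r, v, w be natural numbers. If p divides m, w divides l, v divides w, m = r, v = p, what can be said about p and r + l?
p divides r + l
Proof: m = r and p divides m, so p divides r. v divides w and w divides l, thus v divides l. Since v = p, p divides l. p divides r, so p divides r + l.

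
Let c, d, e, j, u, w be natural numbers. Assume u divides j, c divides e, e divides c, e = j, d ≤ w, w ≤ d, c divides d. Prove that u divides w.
Because c divides e and e divides c, c = e. e = j, so c = j. d ≤ w and w ≤ d, therefore d = w. c divides d, so c divides w. Since c = j, j divides w. u divides j, so u divides w.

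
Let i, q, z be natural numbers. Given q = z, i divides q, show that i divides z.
q = z and i divides q. By substitution, i divides z.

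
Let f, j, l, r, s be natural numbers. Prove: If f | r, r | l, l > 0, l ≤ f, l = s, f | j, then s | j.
Since f | r and r | l, f | l. Because l > 0, f ≤ l. l ≤ f, so f = l. Since l = s, f = s. Because f | j, s | j.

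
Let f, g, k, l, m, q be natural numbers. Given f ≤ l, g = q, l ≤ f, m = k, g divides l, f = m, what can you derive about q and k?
q divides k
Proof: Because f = m and m = k, f = k. Since l ≤ f and f ≤ l, l = f. From g divides l, g divides f. f = k, so g divides k. g = q, so q divides k.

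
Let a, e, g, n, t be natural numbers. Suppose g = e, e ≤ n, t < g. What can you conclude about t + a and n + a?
t + a < n + a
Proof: g = e and t < g, so t < e. Since e ≤ n, t < n. Then t + a < n + a.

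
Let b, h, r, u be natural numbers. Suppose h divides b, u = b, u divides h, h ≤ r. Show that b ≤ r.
u = b and u divides h, thus b divides h. From h divides b, h = b. h ≤ r, so b ≤ r.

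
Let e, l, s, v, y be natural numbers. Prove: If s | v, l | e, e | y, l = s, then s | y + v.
Because l | e and e | y, l | y. Since l = s, s | y. s | v, so s | y + v.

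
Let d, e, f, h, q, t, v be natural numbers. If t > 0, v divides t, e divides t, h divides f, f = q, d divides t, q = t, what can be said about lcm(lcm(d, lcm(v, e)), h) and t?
lcm(lcm(d, lcm(v, e)), h) ≤ t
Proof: Because v divides t and e divides t, lcm(v, e) divides t. Because d divides t, lcm(d, lcm(v, e)) divides t. Since f = q and q = t, f = t. From h divides f, h divides t. Since lcm(d, lcm(v, e)) divides t, lcm(lcm(d, lcm(v, e)), h) divides t. t > 0, so lcm(lcm(d, lcm(v, e)), h) ≤ t.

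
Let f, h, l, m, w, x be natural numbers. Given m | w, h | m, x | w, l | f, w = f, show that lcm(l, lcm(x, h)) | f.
h | m and m | w, therefore h | w. x | w, so lcm(x, h) | w. Since w = f, lcm(x, h) | f. Since l | f, lcm(l, lcm(x, h)) | f.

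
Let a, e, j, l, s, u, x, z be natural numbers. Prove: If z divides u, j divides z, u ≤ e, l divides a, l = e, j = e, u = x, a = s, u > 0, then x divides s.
j divides z and z divides u, hence j divides u. Since u > 0, j ≤ u. From j = e, e ≤ u. Since u ≤ e, e = u. Since u = x, e = x. From l = e and l divides a, e divides a. Since a = s, e divides s. Since e = x, x divides s.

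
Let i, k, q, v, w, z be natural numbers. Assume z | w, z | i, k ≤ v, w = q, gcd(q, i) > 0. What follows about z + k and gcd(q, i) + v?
z + k ≤ gcd(q, i) + v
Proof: w = q and z | w, hence z | q. z | i, so z | gcd(q, i). Because gcd(q, i) > 0, z ≤ gcd(q, i). k ≤ v, so z + k ≤ gcd(q, i) + v.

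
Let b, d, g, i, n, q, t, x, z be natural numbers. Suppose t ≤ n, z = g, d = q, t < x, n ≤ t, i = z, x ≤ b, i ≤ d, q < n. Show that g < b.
i = z and z = g, hence i = g. From i ≤ d, g ≤ d. d = q, so g ≤ q. Since q < n, g < n. t ≤ n and n ≤ t, thus t = n. From t < x and x ≤ b, t < b. Since t = n, n < b. Since g < n, g < b.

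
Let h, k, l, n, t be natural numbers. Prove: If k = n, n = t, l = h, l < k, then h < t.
k = n and n = t, therefore k = t. l = h and l < k, therefore h < k. k = t, so h < t.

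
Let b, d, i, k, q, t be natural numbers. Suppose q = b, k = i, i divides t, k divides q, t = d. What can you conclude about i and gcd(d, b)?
i divides gcd(d, b)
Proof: t = d and i divides t, hence i divides d. Since q = b and k divides q, k divides b. Since k = i, i divides b. Since i divides d, i divides gcd(d, b).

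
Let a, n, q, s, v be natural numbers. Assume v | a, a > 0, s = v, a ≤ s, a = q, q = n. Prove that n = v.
Because v | a and a > 0, v ≤ a. s = v and a ≤ s, thus a ≤ v. Since v ≤ a, v = a. a = q, so v = q. q = n, so v = n. Then n = v.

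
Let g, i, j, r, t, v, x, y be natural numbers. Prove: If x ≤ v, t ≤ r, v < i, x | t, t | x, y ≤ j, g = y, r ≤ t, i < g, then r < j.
x | t and t | x, so x = t. t ≤ r and r ≤ t, hence t = r. Since x = t, x = r. From x ≤ v and v < i, x < i. g = y and i < g, hence i < y. x < i, so x < y. x = r, so r < y. y ≤ j, so r < j.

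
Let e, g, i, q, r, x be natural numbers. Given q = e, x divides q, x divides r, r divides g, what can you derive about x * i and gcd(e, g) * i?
x * i divides gcd(e, g) * i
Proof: q = e and x divides q, thus x divides e. From x divides r and r divides g, x divides g. x divides e, so x divides gcd(e, g). Then x * i divides gcd(e, g) * i.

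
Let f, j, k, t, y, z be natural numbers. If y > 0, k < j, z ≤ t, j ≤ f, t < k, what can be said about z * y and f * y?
z * y < f * y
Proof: t < k and k < j, hence t < j. Since j ≤ f, t < f. z ≤ t, so z < f. Since y > 0, z * y < f * y.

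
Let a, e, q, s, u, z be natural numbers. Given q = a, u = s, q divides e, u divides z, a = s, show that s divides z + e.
Since u = s and u divides z, s divides z. Since q = a and a = s, q = s. q divides e, so s divides e. Since s divides z, s divides z + e.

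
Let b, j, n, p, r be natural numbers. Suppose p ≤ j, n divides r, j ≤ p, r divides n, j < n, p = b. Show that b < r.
j ≤ p and p ≤ j, hence j = p. Since p = b, j = b. Because n divides r and r divides n, n = r. Because j < n, j < r. Since j = b, b < r.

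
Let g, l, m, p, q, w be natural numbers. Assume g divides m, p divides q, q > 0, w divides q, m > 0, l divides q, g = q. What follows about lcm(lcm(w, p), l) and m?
lcm(lcm(w, p), l) ≤ m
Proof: w divides q and p divides q, so lcm(w, p) divides q. l divides q, so lcm(lcm(w, p), l) divides q. q > 0, so lcm(lcm(w, p), l) ≤ q. g = q and g divides m, so q divides m. Since m > 0, q ≤ m. lcm(lcm(w, p), l) ≤ q, so lcm(lcm(w, p), l) ≤ m.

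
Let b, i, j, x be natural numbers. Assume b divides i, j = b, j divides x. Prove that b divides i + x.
j = b and j divides x, therefore b divides x. b divides i, so b divides i + x.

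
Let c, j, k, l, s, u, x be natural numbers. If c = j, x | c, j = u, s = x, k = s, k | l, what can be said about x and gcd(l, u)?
x | gcd(l, u)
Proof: From k = s and s = x, k = x. Since k | l, x | l. From c = j and x | c, x | j. Since j = u, x | u. x | l, so x | gcd(l, u).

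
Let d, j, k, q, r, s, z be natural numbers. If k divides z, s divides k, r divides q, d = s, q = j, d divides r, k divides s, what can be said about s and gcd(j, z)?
s divides gcd(j, z)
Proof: From d divides r and r divides q, d divides q. q = j, so d divides j. d = s, so s divides j. k divides s and s divides k, so k = s. Since k divides z, s divides z. Since s divides j, s divides gcd(j, z).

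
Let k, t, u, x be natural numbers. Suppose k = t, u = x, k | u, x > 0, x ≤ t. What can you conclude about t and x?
t = x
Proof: u = x and k | u, therefore k | x. x > 0, so k ≤ x. k = t, so t ≤ x. x ≤ t, so t = x.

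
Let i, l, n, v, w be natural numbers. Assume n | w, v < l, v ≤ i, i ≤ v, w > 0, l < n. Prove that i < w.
Since v ≤ i and i ≤ v, v = i. v < l, so i < l. n | w and w > 0, thus n ≤ w. From l < n, l < w. i < l, so i < w.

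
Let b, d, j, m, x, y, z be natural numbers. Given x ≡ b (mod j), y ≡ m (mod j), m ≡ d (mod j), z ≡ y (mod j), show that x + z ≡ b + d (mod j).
z ≡ y (mod j) and y ≡ m (mod j), thus z ≡ m (mod j). m ≡ d (mod j), so z ≡ d (mod j). From x ≡ b (mod j), by adding congruences, x + z ≡ b + d (mod j).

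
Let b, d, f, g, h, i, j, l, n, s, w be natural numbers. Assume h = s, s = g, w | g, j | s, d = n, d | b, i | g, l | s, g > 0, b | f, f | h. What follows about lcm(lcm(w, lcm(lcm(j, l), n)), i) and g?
lcm(lcm(w, lcm(lcm(j, l), n)), i) ≤ g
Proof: j | s and l | s, hence lcm(j, l) | s. Because d = n and d | b, n | b. Since h = s and f | h, f | s. b | f, so b | s. Since n | b, n | s. lcm(j, l) | s, so lcm(lcm(j, l), n) | s. From s = g, lcm(lcm(j, l), n) | g. From w | g, lcm(w, lcm(lcm(j, l), n)) | g. i | g, so lcm(lcm(w, lcm(lcm(j, l), n)), i) | g. Since g > 0, lcm(lcm(w, lcm(lcm(j, l), n)), i) ≤ g.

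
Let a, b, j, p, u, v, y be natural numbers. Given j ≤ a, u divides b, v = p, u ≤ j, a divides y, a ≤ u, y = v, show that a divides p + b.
From y = v and v = p, y = p. Since a divides y, a divides p. u ≤ j and j ≤ a, so u ≤ a. Since a ≤ u, u = a. Since u divides b, a divides b. a divides p, so a divides p + b.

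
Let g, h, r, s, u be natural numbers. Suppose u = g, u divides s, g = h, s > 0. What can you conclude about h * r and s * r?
h * r ≤ s * r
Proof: u = g and u divides s, hence g divides s. s > 0, so g ≤ s. g = h, so h ≤ s. By multiplying by a non-negative, h * r ≤ s * r.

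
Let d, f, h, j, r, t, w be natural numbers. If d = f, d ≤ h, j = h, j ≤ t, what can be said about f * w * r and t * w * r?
f * w * r ≤ t * w * r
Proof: d = f and d ≤ h, thus f ≤ h. From j = h and j ≤ t, h ≤ t. Since f ≤ h, f ≤ t. By multiplying by a non-negative, f * w ≤ t * w. By multiplying by a non-negative, f * w * r ≤ t * w * r.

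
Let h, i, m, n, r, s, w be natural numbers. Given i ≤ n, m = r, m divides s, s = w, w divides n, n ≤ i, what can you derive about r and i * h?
r divides i * h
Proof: n ≤ i and i ≤ n, hence n = i. s = w and m divides s, so m divides w. m = r, so r divides w. Since w divides n, r divides n. n = i, so r divides i. Then r divides i * h.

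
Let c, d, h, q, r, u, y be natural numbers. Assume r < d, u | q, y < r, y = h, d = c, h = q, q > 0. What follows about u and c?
u < c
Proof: u | q and q > 0, hence u ≤ q. Because y = h and h = q, y = q. y < r and r < d, thus y < d. Since d = c, y < c. From y = q, q < c. Since u ≤ q, u < c.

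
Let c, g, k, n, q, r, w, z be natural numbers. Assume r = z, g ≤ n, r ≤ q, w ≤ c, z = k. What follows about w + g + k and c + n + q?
w + g + k ≤ c + n + q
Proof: From w ≤ c and g ≤ n, w + g ≤ c + n. Since r = z and z = k, r = k. r ≤ q, so k ≤ q. w + g ≤ c + n, so w + g + k ≤ c + n + q.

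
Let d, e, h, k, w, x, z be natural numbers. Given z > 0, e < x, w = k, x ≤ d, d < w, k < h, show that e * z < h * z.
e < x and x ≤ d, thus e < d. w = k and d < w, therefore d < k. Since k < h, d < h. Because e < d, e < h. z > 0, so e * z < h * z.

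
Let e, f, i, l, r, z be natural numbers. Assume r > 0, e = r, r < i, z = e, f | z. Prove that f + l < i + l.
z = e and e = r, hence z = r. f | z, so f | r. r > 0, so f ≤ r. Since r < i, f < i. Then f + l < i + l.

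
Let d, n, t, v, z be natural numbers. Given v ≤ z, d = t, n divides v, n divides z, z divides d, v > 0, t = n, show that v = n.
d = t and t = n, so d = n. z divides d, so z divides n. Since n divides z, z = n. v ≤ z, so v ≤ n. n divides v and v > 0, thus n ≤ v. Since v ≤ n, v = n.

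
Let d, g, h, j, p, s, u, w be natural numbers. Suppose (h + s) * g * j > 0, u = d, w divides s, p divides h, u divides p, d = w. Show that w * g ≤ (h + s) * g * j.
Since u divides p and p divides h, u divides h. u = d, so d divides h. Since d = w, w divides h. w divides s, so w divides h + s. Then w * g divides (h + s) * g. Then w * g divides (h + s) * g * j. Since (h + s) * g * j > 0, w * g ≤ (h + s) * g * j.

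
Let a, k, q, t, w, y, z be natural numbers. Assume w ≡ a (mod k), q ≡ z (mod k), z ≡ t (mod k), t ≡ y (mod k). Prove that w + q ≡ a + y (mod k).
Because q ≡ z (mod k) and z ≡ t (mod k), q ≡ t (mod k). Because t ≡ y (mod k), q ≡ y (mod k). Because w ≡ a (mod k), w + q ≡ a + y (mod k).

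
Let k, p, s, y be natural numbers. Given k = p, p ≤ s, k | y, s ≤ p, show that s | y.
p ≤ s and s ≤ p, so p = s. k = p, so k = s. k | y, so s | y.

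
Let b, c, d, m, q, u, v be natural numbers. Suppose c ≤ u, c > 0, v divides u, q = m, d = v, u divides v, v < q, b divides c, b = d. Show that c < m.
b = d and b divides c, hence d divides c. d = v, so v divides c. Since c > 0, v ≤ c. u divides v and v divides u, so u = v. c ≤ u, so c ≤ v. v ≤ c, so v = c. q = m and v < q, hence v < m. Since v = c, c < m.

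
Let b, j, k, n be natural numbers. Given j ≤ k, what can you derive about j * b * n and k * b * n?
j * b * n ≤ k * b * n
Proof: j ≤ k, therefore j * b ≤ k * b. Then j * b * n ≤ k * b * n.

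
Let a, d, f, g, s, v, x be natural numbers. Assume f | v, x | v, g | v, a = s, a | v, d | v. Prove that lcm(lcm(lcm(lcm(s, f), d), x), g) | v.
a = s and a | v, thus s | v. Since f | v, lcm(s, f) | v. d | v, so lcm(lcm(s, f), d) | v. x | v, so lcm(lcm(lcm(s, f), d), x) | v. Since g | v, lcm(lcm(lcm(lcm(s, f), d), x), g) | v.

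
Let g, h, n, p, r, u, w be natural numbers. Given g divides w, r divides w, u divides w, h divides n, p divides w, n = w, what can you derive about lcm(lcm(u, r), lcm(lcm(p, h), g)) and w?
lcm(lcm(u, r), lcm(lcm(p, h), g)) divides w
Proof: Because u divides w and r divides w, lcm(u, r) divides w. Since n = w and h divides n, h divides w. Since p divides w, lcm(p, h) divides w. g divides w, so lcm(lcm(p, h), g) divides w. Since lcm(u, r) divides w, lcm(lcm(u, r), lcm(lcm(p, h), g)) divides w.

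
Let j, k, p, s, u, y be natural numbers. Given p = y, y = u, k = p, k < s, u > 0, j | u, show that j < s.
j | u and u > 0, hence j ≤ u. Since p = y and y = u, p = u. k = p and k < s, hence p < s. Since p = u, u < s. From j ≤ u, j < s.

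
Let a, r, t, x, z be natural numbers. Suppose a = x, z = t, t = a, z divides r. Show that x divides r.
From z = t and t = a, z = a. Since z divides r, a divides r. Because a = x, x divides r.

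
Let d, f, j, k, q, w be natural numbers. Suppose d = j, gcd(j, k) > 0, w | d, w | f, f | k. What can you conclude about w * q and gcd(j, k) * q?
w * q ≤ gcd(j, k) * q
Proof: d = j and w | d, therefore w | j. w | f and f | k, therefore w | k. w | j, so w | gcd(j, k). Since gcd(j, k) > 0, w ≤ gcd(j, k). Then w * q ≤ gcd(j, k) * q.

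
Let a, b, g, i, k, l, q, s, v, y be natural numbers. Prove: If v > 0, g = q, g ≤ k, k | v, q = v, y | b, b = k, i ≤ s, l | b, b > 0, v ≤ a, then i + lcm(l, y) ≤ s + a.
k | v and v > 0, hence k ≤ v. g = q and q = v, thus g = v. g ≤ k, so v ≤ k. k ≤ v, so k = v. Since l | b and y | b, lcm(l, y) | b. b > 0, so lcm(l, y) ≤ b. Since b = k, lcm(l, y) ≤ k. Since k = v, lcm(l, y) ≤ v. Since v ≤ a, lcm(l, y) ≤ a. Since i ≤ s, i + lcm(l, y) ≤ s + a.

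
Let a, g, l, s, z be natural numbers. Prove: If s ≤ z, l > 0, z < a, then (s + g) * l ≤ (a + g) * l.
Since s ≤ z and z < a, s < a. Then s + g < a + g. Combining with l > 0, by multiplying by a positive, (s + g) * l < (a + g) * l. Then (s + g) * l ≤ (a + g) * l.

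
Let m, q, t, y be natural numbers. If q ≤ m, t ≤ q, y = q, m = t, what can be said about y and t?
y = t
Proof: m = t and q ≤ m, thus q ≤ t. Since t ≤ q, q = t. y = q, so y = t.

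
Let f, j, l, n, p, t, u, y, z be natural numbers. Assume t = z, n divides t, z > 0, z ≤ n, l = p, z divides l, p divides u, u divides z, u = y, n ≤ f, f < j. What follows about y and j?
y < j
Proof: Since t = z and n divides t, n divides z. Since z > 0, n ≤ z. Since z ≤ n, n = z. l = p and z divides l, hence z divides p. p divides u, so z divides u. u divides z, so z = u. n = z, so n = u. Since u = y, n = y. Since n ≤ f and f < j, n < j. Since n = y, y < j.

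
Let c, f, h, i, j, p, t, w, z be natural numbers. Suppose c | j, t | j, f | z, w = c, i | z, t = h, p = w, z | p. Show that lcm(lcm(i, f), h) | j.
i | z and f | z, thus lcm(i, f) | z. p = w and w = c, thus p = c. z | p, so z | c. Since lcm(i, f) | z, lcm(i, f) | c. c | j, so lcm(i, f) | j. t = h and t | j, hence h | j. Since lcm(i, f) | j, lcm(lcm(i, f), h) | j.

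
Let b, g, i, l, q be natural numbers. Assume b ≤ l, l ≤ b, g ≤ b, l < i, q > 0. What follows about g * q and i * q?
g * q < i * q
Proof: Since b ≤ l and l ≤ b, b = l. From g ≤ b, g ≤ l. l < i, so g < i. Since q > 0, by multiplying by a positive, g * q < i * q.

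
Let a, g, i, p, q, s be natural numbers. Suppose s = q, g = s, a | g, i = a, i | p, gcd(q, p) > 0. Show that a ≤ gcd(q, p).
Since g = s and a | g, a | s. Since s = q, a | q. Since i = a and i | p, a | p. Since a | q, a | gcd(q, p). gcd(q, p) > 0, so a ≤ gcd(q, p).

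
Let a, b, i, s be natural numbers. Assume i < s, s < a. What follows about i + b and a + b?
i + b < a + b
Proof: Because i < s and s < a, i < a. Then i + b < a + b.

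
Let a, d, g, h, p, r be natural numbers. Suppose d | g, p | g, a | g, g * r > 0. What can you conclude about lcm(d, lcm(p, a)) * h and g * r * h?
lcm(d, lcm(p, a)) * h ≤ g * r * h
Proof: From p | g and a | g, lcm(p, a) | g. d | g, so lcm(d, lcm(p, a)) | g. Then lcm(d, lcm(p, a)) | g * r. g * r > 0, so lcm(d, lcm(p, a)) ≤ g * r. Then lcm(d, lcm(p, a)) * h ≤ g * r * h.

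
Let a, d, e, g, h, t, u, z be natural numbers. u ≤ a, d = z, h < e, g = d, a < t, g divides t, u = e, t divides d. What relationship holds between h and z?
h < z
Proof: Since g = d and g divides t, d divides t. Since t divides d, t = d. d = z, so t = z. Since a < t, a < z. u ≤ a, so u < z. Since u = e, e < z. h < e, so h < z.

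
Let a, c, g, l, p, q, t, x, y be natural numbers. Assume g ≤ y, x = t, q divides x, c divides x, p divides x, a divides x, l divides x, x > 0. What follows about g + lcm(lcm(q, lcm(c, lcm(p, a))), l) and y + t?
g + lcm(lcm(q, lcm(c, lcm(p, a))), l) ≤ y + t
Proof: Because p divides x and a divides x, lcm(p, a) divides x. Since c divides x, lcm(c, lcm(p, a)) divides x. Since q divides x, lcm(q, lcm(c, lcm(p, a))) divides x. Since l divides x, lcm(lcm(q, lcm(c, lcm(p, a))), l) divides x. Since x > 0, lcm(lcm(q, lcm(c, lcm(p, a))), l) ≤ x. Since x = t, lcm(lcm(q, lcm(c, lcm(p, a))), l) ≤ t. g ≤ y, so g + lcm(lcm(q, lcm(c, lcm(p, a))), l) ≤ y + t.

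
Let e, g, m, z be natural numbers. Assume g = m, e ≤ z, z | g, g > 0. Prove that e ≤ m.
Because z | g and g > 0, z ≤ g. Since e ≤ z, e ≤ g. Since g = m, e ≤ m.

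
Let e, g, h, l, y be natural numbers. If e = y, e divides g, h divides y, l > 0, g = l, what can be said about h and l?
h ≤ l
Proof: g = l and e divides g, therefore e divides l. e = y, so y divides l. h divides y, so h divides l. l > 0, so h ≤ l.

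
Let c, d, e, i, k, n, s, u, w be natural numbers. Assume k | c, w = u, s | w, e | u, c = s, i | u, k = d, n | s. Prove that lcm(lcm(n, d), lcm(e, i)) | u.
c = s and k | c, therefore k | s. k = d, so d | s. n | s, so lcm(n, d) | s. From w = u and s | w, s | u. Since lcm(n, d) | s, lcm(n, d) | u. Because e | u and i | u, lcm(e, i) | u. lcm(n, d) | u, so lcm(lcm(n, d), lcm(e, i)) | u.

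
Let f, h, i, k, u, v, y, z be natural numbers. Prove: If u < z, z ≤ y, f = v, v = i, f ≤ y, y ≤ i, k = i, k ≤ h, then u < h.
Since u < z and z ≤ y, u < y. f = v and v = i, hence f = i. Since f ≤ y, i ≤ y. Because y ≤ i, i = y. k = i and k ≤ h, hence i ≤ h. i = y, so y ≤ h. Since u < y, u < h.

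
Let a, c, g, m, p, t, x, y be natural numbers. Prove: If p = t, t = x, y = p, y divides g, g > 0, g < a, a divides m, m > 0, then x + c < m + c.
Since p = t and t = x, p = x. y divides g and g > 0, hence y ≤ g. y = p, so p ≤ g. From g < a, p < a. From a divides m and m > 0, a ≤ m. p < a, so p < m. p = x, so x < m. Then x + c < m + c.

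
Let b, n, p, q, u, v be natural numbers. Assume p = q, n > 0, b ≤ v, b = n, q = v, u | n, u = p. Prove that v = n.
From u = p and p = q, u = q. u | n, so q | n. q = v, so v | n. From n > 0, v ≤ n. b = n and b ≤ v, hence n ≤ v. Because v ≤ n, v = n.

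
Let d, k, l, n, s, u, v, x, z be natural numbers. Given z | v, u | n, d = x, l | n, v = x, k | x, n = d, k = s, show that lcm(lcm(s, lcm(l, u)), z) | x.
From k = s and k | x, s | x. n = d and d = x, so n = x. l | n and u | n, hence lcm(l, u) | n. Since n = x, lcm(l, u) | x. Because s | x, lcm(s, lcm(l, u)) | x. From v = x and z | v, z | x. Because lcm(s, lcm(l, u)) | x, lcm(lcm(s, lcm(l, u)), z) | x.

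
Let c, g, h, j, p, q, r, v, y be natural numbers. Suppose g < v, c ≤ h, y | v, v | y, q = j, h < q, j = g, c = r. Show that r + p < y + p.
Since c = r and c ≤ h, r ≤ h. q = j and j = g, hence q = g. h < q, so h < g. Since r ≤ h, r < g. Because v | y and y | v, v = y. g < v, so g < y. Since r < g, r < y. Then r + p < y + p.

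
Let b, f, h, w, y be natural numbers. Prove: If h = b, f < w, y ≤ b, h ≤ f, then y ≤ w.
h = b and h ≤ f, so b ≤ f. Since y ≤ b, y ≤ f. Since f < w, y < w. Then y ≤ w.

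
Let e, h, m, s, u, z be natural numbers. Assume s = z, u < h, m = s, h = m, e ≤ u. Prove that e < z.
h = m and m = s, therefore h = s. Since s = z, h = z. Because e ≤ u and u < h, e < h. Since h = z, e < z.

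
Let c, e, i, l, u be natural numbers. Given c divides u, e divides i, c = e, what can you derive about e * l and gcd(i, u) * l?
e * l divides gcd(i, u) * l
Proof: Because c = e and c divides u, e divides u. e divides i, so e divides gcd(i, u). Then e * l divides gcd(i, u) * l.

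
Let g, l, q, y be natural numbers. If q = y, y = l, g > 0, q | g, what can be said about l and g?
l ≤ g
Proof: q | g and g > 0, so q ≤ g. q = y, so y ≤ g. y = l, so l ≤ g.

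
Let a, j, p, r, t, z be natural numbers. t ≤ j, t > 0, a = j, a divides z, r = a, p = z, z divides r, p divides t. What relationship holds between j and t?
j = t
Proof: r = a and z divides r, hence z divides a. Because a divides z, z = a. p = z and p divides t, so z divides t. Since z = a, a divides t. a = j, so j divides t. Since t > 0, j ≤ t. Since t ≤ j, j = t.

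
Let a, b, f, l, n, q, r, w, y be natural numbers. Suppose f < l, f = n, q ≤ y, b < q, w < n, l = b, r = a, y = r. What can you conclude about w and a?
w < a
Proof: Because y = r and r = a, y = a. Because l = b and f < l, f < b. f = n, so n < b. b < q and q ≤ y, hence b < y. n < b, so n < y. Since y = a, n < a. w < n, so w < a.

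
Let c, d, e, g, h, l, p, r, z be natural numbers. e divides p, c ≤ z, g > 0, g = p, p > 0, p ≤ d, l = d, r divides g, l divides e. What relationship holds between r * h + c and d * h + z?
r * h + c ≤ d * h + z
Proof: Since l divides e and e divides p, l divides p. l = d, so d divides p. Because p > 0, d ≤ p. p ≤ d, so p = d. r divides g and g > 0, so r ≤ g. Since g = p, r ≤ p. p = d, so r ≤ d. By multiplying by a non-negative, r * h ≤ d * h. c ≤ z, so r * h + c ≤ d * h + z.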